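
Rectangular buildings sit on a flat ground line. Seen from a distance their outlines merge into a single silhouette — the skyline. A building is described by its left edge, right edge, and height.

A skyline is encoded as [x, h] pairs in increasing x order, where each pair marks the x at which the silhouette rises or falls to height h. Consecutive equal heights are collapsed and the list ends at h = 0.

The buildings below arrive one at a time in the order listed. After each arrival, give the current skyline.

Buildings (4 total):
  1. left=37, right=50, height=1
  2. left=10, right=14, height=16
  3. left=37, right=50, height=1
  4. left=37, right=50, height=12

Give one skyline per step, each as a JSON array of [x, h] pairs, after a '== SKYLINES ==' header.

== SKYLINES ==
[[37,1],[50,0]]
[[10,16],[14,0],[37,1],[50,0]]
[[10,16],[14,0],[37,1],[50,0]]
[[10,16],[14,0],[37,12],[50,0]]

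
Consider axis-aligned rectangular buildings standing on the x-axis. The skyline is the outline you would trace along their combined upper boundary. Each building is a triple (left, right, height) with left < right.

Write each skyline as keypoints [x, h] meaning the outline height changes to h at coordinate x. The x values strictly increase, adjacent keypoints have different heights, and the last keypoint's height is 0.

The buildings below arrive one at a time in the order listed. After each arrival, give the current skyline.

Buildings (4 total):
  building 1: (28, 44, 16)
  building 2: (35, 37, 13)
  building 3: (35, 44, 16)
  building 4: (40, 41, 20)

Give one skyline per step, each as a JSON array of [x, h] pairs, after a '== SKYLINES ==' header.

== SKYLINES ==
[[28,16],[44,0]]
[[28,16],[44,0]]
[[28,16],[44,0]]
[[28,16],[40,20],[41,16],[44,0]]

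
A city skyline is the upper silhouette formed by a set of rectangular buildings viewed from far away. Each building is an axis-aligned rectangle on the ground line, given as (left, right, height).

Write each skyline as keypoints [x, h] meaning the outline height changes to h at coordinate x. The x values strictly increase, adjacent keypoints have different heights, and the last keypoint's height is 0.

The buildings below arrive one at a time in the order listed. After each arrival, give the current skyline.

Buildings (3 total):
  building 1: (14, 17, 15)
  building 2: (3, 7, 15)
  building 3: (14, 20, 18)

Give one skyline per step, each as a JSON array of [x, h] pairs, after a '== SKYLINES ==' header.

== SKYLINES ==
[[14,15],[17,0]]
[[3,15],[7,0],[14,15],[17,0]]
[[3,15],[7,0],[14,18],[20,0]]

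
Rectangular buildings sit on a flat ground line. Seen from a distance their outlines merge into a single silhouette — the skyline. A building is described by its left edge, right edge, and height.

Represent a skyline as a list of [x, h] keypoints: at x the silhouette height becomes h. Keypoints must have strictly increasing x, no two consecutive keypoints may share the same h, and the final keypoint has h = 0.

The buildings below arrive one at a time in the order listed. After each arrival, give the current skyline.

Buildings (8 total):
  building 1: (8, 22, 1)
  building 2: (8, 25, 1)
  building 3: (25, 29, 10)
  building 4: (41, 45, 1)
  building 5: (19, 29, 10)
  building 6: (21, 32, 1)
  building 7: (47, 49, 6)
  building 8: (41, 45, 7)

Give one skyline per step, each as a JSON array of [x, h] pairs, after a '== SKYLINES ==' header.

== SKYLINES ==
[[8,1],[22,0]]
[[8,1],[25,0]]
[[8,1],[25,10],[29,0]]
[[8,1],[25,10],[29,0],[41,1],[45,0]]
[[8,1],[19,10],[29,0],[41,1],[45,0]]
[[8,1],[19,10],[29,1],[32,0],[41,1],[45,0]]
[[8,1],[19,10],[29,1],[32,0],[41,1],[45,0],[47,6],[49,0]]
[[8,1],[19,10],[29,1],[32,0],[41,7],[45,0],[47,6],[49,0]]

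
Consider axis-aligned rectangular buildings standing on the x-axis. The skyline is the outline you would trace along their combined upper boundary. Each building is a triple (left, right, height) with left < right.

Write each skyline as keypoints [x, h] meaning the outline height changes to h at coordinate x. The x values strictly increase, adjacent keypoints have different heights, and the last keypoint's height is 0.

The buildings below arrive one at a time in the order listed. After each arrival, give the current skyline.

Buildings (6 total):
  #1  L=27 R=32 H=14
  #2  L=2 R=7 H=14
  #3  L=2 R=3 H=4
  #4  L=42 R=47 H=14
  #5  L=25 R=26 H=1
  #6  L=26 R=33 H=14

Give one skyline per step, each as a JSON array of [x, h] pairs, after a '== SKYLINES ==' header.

== SKYLINES ==
[[27,14],[32,0]]
[[2,14],[7,0],[27,14],[32,0]]
[[2,14],[7,0],[27,14],[32,0]]
[[2,14],[7,0],[27,14],[32,0],[42,14],[47,0]]
[[2,14],[7,0],[25,1],[26,0],[27,14],[32,0],[42,14],[47,0]]
[[2,14],[7,0],[25,1],[26,14],[33,0],[42,14],[47,0]]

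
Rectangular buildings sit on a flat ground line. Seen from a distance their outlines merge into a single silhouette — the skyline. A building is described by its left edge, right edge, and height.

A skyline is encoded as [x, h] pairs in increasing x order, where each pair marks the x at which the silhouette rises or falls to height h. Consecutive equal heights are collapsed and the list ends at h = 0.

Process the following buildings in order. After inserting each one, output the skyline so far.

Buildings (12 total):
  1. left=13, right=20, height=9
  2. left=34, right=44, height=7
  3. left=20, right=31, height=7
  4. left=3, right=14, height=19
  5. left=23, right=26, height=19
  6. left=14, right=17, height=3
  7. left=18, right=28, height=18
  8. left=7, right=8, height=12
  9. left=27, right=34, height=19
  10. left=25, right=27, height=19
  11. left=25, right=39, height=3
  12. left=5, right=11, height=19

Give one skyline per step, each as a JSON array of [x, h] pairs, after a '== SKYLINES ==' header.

== SKYLINES ==
[[13,9],[20,0]]
[[13,9],[20,0],[34,7],[44,0]]
[[13,9],[20,7],[31,0],[34,7],[44,0]]
[[3,19],[14,9],[20,7],[31,0],[34,7],[44,0]]
[[3,19],[14,9],[20,7],[23,19],[26,7],[31,0],[34,7],[44,0]]
[[3,19],[14,9],[20,7],[23,19],[26,7],[31,0],[34,7],[44,0]]
[[3,19],[14,9],[18,18],[23,19],[26,18],[28,7],[31,0],[34,7],[44,0]]
[[3,19],[14,9],[18,18],[23,19],[26,18],[28,7],[31,0],[34,7],[44,0]]
[[3,19],[14,9],[18,18],[23,19],[26,18],[27,19],[34,7],[44,0]]
[[3,19],[14,9],[18,18],[23,19],[34,7],[44,0]]
[[3,19],[14,9],[18,18],[23,19],[34,7],[44,0]]
[[3,19],[14,9],[18,18],[23,19],[34,7],[44,0]]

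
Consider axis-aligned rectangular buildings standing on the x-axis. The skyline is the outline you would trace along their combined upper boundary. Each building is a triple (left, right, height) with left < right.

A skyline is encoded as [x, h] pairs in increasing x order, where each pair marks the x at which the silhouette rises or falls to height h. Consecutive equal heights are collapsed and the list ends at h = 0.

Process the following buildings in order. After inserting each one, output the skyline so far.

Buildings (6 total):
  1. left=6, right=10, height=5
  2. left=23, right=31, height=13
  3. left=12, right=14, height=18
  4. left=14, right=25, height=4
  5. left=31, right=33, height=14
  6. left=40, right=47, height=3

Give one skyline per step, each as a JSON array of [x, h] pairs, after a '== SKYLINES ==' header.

== SKYLINES ==
[[6,5],[10,0]]
[[6,5],[10,0],[23,13],[31,0]]
[[6,5],[10,0],[12,18],[14,0],[23,13],[31,0]]
[[6,5],[10,0],[12,18],[14,4],[23,13],[31,0]]
[[6,5],[10,0],[12,18],[14,4],[23,13],[31,14],[33,0]]
[[6,5],[10,0],[12,18],[14,4],[23,13],[31,14],[33,0],[40,3],[47,0]]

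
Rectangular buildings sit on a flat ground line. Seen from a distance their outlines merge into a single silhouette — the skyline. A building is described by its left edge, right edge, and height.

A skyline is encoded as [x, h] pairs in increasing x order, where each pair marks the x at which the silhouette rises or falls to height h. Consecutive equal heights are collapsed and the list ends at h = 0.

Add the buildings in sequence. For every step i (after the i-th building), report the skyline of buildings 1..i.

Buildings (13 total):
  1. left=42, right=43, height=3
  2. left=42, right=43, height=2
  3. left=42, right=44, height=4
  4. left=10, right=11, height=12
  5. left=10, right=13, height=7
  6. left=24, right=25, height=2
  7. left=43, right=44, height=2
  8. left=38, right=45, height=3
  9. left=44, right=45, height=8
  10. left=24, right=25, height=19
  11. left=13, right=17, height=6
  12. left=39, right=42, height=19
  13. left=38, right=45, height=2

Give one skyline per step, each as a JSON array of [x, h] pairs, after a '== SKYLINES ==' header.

== SKYLINES ==
[[42,3],[43,0]]
[[42,3],[43,0]]
[[42,4],[44,0]]
[[10,12],[11,0],[42,4],[44,0]]
[[10,12],[11,7],[13,0],[42,4],[44,0]]
[[10,12],[11,7],[13,0],[24,2],[25,0],[42,4],[44,0]]
[[10,12],[11,7],[13,0],[24,2],[25,0],[42,4],[44,0]]
[[10,12],[11,7],[13,0],[24,2],[25,0],[38,3],[42,4],[44,3],[45,0]]
[[10,12],[11,7],[13,0],[24,2],[25,0],[38,3],[42,4],[44,8],[45,0]]
[[10,12],[11,7],[13,0],[24,19],[25,0],[38,3],[42,4],[44,8],[45,0]]
[[10,12],[11,7],[13,6],[17,0],[24,19],[25,0],[38,3],[42,4],[44,8],[45,0]]
[[10,12],[11,7],[13,6],[17,0],[24,19],[25,0],[38,3],[39,19],[42,4],[44,8],[45,0]]
[[10,12],[11,7],[13,6],[17,0],[24,19],[25,0],[38,3],[39,19],[42,4],[44,8],[45,0]]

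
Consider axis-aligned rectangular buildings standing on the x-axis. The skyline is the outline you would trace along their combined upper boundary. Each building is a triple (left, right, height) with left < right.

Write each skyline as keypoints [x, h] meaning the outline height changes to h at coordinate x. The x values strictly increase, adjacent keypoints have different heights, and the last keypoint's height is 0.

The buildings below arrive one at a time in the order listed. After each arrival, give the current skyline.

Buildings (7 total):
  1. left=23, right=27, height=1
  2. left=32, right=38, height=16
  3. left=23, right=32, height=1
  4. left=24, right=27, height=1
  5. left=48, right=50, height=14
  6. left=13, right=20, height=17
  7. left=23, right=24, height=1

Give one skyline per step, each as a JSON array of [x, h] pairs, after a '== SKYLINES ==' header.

== SKYLINES ==
[[23,1],[27,0]]
[[23,1],[27,0],[32,16],[38,0]]
[[23,1],[32,16],[38,0]]
[[23,1],[32,16],[38,0]]
[[23,1],[32,16],[38,0],[48,14],[50,0]]
[[13,17],[20,0],[23,1],[32,16],[38,0],[48,14],[50,0]]
[[13,17],[20,0],[23,1],[32,16],[38,0],[48,14],[50,0]]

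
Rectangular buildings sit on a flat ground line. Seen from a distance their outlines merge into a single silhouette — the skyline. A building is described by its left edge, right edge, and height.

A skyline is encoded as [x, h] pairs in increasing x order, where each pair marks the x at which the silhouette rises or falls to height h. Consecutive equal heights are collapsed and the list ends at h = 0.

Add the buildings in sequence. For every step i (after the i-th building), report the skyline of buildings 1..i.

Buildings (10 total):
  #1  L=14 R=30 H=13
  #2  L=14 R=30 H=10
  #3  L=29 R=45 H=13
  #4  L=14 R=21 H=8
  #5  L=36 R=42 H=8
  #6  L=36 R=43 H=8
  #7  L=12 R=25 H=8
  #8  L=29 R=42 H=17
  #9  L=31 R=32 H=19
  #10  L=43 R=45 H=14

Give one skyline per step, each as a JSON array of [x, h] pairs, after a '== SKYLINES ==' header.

== SKYLINES ==
[[14,13],[30,0]]
[[14,13],[30,0]]
[[14,13],[45,0]]
[[14,13],[45,0]]
[[14,13],[45,0]]
[[14,13],[45,0]]
[[12,8],[14,13],[45,0]]
[[12,8],[14,13],[29,17],[42,13],[45,0]]
[[12,8],[14,13],[29,17],[31,19],[32,17],[42,13],[45,0]]
[[12,8],[14,13],[29,17],[31,19],[32,17],[42,13],[43,14],[45,0]]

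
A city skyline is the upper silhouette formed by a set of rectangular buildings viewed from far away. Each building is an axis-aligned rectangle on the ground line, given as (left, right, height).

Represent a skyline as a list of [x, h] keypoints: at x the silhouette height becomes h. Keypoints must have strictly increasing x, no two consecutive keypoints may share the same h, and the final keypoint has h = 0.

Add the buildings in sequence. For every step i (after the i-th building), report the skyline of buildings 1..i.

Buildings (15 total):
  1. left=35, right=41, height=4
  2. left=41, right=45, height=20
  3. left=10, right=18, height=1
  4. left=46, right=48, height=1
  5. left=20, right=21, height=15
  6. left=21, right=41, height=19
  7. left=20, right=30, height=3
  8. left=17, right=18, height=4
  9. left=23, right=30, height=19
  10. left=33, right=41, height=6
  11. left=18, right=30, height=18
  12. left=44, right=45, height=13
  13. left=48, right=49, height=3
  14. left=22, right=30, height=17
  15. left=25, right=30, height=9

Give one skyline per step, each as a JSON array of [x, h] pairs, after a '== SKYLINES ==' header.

== SKYLINES ==
[[35,4],[41,0]]
[[35,4],[41,20],[45,0]]
[[10,1],[18,0],[35,4],[41,20],[45,0]]
[[10,1],[18,0],[35,4],[41,20],[45,0],[46,1],[48,0]]
[[10,1],[18,0],[20,15],[21,0],[35,4],[41,20],[45,0],[46,1],[48,0]]
[[10,1],[18,0],[20,15],[21,19],[41,20],[45,0],[46,1],[48,0]]
[[10,1],[18,0],[20,15],[21,19],[41,20],[45,0],[46,1],[48,0]]
[[10,1],[17,4],[18,0],[20,15],[21,19],[41,20],[45,0],[46,1],[48,0]]
[[10,1],[17,4],[18,0],[20,15],[21,19],[41,20],[45,0],[46,1],[48,0]]
[[10,1],[17,4],[18,0],[20,15],[21,19],[41,20],[45,0],[46,1],[48,0]]
[[10,1],[17,4],[18,18],[21,19],[41,20],[45,0],[46,1],[48,0]]
[[10,1],[17,4],[18,18],[21,19],[41,20],[45,0],[46,1],[48,0]]
[[10,1],[17,4],[18,18],[21,19],[41,20],[45,0],[46,1],[48,3],[49,0]]
[[10,1],[17,4],[18,18],[21,19],[41,20],[45,0],[46,1],[48,3],[49,0]]
[[10,1],[17,4],[18,18],[21,19],[41,20],[45,0],[46,1],[48,3],[49,0]]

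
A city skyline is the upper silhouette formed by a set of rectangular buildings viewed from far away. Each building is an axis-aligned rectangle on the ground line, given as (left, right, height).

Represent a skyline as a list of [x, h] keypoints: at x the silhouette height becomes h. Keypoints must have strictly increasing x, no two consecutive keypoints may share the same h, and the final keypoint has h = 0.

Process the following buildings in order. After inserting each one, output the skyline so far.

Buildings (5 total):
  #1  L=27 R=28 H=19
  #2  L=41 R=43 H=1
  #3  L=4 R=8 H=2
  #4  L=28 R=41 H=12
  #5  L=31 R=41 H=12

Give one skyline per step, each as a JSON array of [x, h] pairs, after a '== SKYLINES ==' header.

== SKYLINES ==
[[27,19],[28,0]]
[[27,19],[28,0],[41,1],[43,0]]
[[4,2],[8,0],[27,19],[28,0],[41,1],[43,0]]
[[4,2],[8,0],[27,19],[28,12],[41,1],[43,0]]
[[4,2],[8,0],[27,19],[28,12],[41,1],[43,0]]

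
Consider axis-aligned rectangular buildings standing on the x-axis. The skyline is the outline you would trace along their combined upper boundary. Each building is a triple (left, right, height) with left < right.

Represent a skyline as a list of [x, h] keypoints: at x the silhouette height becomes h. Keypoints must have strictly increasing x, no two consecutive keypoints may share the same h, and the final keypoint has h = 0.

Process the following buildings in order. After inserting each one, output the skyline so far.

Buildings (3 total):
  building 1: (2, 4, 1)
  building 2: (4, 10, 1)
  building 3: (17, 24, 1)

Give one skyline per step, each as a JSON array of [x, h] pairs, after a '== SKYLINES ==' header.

== SKYLINES ==
[[2,1],[4,0]]
[[2,1],[10,0]]
[[2,1],[10,0],[17,1],[24,0]]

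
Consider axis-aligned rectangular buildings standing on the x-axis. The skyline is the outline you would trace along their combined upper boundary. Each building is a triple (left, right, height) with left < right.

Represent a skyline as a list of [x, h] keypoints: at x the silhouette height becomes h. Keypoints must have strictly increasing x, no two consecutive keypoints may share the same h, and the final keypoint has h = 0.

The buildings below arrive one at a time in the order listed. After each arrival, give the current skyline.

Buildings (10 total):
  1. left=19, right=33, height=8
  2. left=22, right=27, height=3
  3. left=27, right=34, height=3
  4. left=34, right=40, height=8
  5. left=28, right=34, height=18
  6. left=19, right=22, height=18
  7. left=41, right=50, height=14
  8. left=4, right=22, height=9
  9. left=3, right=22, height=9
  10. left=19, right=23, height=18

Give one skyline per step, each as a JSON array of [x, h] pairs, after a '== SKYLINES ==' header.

== SKYLINES ==
[[19,8],[33,0]]
[[19,8],[33,0]]
[[19,8],[33,3],[34,0]]
[[19,8],[33,3],[34,8],[40,0]]
[[19,8],[28,18],[34,8],[40,0]]
[[19,18],[22,8],[28,18],[34,8],[40,0]]
[[19,18],[22,8],[28,18],[34,8],[40,0],[41,14],[50,0]]
[[4,9],[19,18],[22,8],[28,18],[34,8],[40,0],[41,14],[50,0]]
[[3,9],[19,18],[22,8],[28,18],[34,8],[40,0],[41,14],[50,0]]
[[3,9],[19,18],[23,8],[28,18],[34,8],[40,0],[41,14],[50,0]]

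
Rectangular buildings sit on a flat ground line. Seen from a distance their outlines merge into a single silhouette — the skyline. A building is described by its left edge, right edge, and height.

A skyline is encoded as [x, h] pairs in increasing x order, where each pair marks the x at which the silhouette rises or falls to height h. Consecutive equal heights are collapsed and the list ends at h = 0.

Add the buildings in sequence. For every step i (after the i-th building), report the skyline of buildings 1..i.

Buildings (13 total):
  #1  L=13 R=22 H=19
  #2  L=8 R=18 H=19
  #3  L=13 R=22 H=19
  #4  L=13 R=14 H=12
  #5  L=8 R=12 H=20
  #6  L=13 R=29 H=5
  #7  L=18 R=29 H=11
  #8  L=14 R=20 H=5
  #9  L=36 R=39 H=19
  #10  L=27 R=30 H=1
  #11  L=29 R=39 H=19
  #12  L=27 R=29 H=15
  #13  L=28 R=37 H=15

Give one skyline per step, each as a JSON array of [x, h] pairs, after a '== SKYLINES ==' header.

== SKYLINES ==
[[13,19],[22,0]]
[[8,19],[22,0]]
[[8,19],[22,0]]
[[8,19],[22,0]]
[[8,20],[12,19],[22,0]]
[[8,20],[12,19],[22,5],[29,0]]
[[8,20],[12,19],[22,11],[29,0]]
[[8,20],[12,19],[22,11],[29,0]]
[[8,20],[12,19],[22,11],[29,0],[36,19],[39,0]]
[[8,20],[12,19],[22,11],[29,1],[30,0],[36,19],[39,0]]
[[8,20],[12,19],[22,11],[29,19],[39,0]]
[[8,20],[12,19],[22,11],[27,15],[29,19],[39,0]]
[[8,20],[12,19],[22,11],[27,15],[29,19],[39,0]]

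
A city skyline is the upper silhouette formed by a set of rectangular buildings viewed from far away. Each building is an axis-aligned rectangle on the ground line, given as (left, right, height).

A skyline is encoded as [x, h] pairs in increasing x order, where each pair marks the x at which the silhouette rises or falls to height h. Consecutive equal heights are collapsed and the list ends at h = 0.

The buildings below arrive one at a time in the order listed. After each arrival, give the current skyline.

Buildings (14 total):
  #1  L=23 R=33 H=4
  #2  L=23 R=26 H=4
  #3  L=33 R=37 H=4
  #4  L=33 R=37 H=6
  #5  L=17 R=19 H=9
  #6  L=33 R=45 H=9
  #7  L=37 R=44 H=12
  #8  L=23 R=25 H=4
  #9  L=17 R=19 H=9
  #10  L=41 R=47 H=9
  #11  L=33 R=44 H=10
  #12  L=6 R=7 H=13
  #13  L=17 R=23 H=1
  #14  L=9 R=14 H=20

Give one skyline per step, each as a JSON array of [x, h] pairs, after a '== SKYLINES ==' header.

== SKYLINES ==
[[23,4],[33,0]]
[[23,4],[33,0]]
[[23,4],[37,0]]
[[23,4],[33,6],[37,0]]
[[17,9],[19,0],[23,4],[33,6],[37,0]]
[[17,9],[19,0],[23,4],[33,9],[45,0]]
[[17,9],[19,0],[23,4],[33,9],[37,12],[44,9],[45,0]]
[[17,9],[19,0],[23,4],[33,9],[37,12],[44,9],[45,0]]
[[17,9],[19,0],[23,4],[33,9],[37,12],[44,9],[45,0]]
[[17,9],[19,0],[23,4],[33,9],[37,12],[44,9],[47,0]]
[[17,9],[19,0],[23,4],[33,10],[37,12],[44,9],[47,0]]
[[6,13],[7,0],[17,9],[19,0],[23,4],[33,10],[37,12],[44,9],[47,0]]
[[6,13],[7,0],[17,9],[19,1],[23,4],[33,10],[37,12],[44,9],[47,0]]
[[6,13],[7,0],[9,20],[14,0],[17,9],[19,1],[23,4],[33,10],[37,12],[44,9],[47,0]]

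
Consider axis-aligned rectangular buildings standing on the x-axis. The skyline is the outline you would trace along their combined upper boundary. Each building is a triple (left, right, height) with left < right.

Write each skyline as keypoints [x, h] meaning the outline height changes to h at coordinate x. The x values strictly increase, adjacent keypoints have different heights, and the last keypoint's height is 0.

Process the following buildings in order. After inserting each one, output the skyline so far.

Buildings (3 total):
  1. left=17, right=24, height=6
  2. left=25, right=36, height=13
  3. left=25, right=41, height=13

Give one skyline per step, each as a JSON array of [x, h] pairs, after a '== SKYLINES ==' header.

== SKYLINES ==
[[17,6],[24,0]]
[[17,6],[24,0],[25,13],[36,0]]
[[17,6],[24,0],[25,13],[41,0]]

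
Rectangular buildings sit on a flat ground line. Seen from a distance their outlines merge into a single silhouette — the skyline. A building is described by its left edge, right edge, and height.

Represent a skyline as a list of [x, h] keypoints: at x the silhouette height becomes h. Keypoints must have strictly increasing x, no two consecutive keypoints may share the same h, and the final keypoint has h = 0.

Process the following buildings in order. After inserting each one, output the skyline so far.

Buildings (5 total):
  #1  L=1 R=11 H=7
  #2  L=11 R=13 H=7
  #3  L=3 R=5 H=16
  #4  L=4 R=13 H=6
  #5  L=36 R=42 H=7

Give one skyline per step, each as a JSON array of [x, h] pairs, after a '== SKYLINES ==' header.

== SKYLINES ==
[[1,7],[11,0]]
[[1,7],[13,0]]
[[1,7],[3,16],[5,7],[13,0]]
[[1,7],[3,16],[5,7],[13,0]]
[[1,7],[3,16],[5,7],[13,0],[36,7],[42,0]]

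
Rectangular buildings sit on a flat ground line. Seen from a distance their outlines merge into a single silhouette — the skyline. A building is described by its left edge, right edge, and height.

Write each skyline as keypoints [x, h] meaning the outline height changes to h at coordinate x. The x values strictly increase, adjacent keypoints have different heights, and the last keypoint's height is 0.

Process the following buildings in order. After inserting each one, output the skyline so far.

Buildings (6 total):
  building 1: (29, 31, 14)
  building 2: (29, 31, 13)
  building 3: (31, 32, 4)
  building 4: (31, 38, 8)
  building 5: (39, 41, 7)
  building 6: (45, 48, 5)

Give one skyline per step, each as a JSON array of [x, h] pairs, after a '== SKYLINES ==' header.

== SKYLINES ==
[[29,14],[31,0]]
[[29,14],[31,0]]
[[29,14],[31,4],[32,0]]
[[29,14],[31,8],[38,0]]
[[29,14],[31,8],[38,0],[39,7],[41,0]]
[[29,14],[31,8],[38,0],[39,7],[41,0],[45,5],[48,0]]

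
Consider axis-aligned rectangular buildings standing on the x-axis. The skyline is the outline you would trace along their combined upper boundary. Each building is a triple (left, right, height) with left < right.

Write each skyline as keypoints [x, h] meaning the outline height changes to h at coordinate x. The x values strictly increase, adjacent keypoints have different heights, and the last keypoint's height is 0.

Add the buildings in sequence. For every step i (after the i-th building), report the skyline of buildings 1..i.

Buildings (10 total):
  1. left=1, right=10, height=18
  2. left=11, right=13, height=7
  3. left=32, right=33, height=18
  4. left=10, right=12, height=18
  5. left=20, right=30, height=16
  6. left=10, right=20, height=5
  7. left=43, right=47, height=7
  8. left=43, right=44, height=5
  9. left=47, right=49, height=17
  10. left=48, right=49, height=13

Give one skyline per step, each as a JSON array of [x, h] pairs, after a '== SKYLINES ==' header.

== SKYLINES ==
[[1,18],[10,0]]
[[1,18],[10,0],[11,7],[13,0]]
[[1,18],[10,0],[11,7],[13,0],[32,18],[33,0]]
[[1,18],[12,7],[13,0],[32,18],[33,0]]
[[1,18],[12,7],[13,0],[20,16],[30,0],[32,18],[33,0]]
[[1,18],[12,7],[13,5],[20,16],[30,0],[32,18],[33,0]]
[[1,18],[12,7],[13,5],[20,16],[30,0],[32,18],[33,0],[43,7],[47,0]]
[[1,18],[12,7],[13,5],[20,16],[30,0],[32,18],[33,0],[43,7],[47,0]]
[[1,18],[12,7],[13,5],[20,16],[30,0],[32,18],[33,0],[43,7],[47,17],[49,0]]
[[1,18],[12,7],[13,5],[20,16],[30,0],[32,18],[33,0],[43,7],[47,17],[49,0]]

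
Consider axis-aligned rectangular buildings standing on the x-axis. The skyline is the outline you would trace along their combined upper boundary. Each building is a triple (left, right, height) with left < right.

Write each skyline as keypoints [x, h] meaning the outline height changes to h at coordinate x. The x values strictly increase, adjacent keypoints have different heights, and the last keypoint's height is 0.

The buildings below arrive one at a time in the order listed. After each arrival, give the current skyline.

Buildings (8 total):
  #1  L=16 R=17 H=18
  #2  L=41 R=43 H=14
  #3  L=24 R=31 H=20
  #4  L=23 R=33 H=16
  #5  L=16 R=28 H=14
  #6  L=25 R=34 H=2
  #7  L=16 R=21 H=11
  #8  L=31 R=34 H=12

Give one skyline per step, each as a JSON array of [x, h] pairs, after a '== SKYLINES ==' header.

== SKYLINES ==
[[16,18],[17,0]]
[[16,18],[17,0],[41,14],[43,0]]
[[16,18],[17,0],[24,20],[31,0],[41,14],[43,0]]
[[16,18],[17,0],[23,16],[24,20],[31,16],[33,0],[41,14],[43,0]]
[[16,18],[17,14],[23,16],[24,20],[31,16],[33,0],[41,14],[43,0]]
[[16,18],[17,14],[23,16],[24,20],[31,16],[33,2],[34,0],[41,14],[43,0]]
[[16,18],[17,14],[23,16],[24,20],[31,16],[33,2],[34,0],[41,14],[43,0]]
[[16,18],[17,14],[23,16],[24,20],[31,16],[33,12],[34,0],[41,14],[43,0]]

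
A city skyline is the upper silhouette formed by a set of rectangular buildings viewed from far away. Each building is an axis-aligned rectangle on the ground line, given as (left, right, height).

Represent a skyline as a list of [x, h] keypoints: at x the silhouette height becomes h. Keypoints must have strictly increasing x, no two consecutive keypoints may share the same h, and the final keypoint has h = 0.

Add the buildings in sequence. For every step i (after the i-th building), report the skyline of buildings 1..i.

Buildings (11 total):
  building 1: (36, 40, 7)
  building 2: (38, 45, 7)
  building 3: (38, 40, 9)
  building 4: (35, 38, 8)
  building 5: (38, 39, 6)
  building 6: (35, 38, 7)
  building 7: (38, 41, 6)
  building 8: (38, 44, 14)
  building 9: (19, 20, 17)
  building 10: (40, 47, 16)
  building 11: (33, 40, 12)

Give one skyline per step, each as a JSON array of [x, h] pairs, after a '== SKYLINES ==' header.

== SKYLINES ==
[[36,7],[40,0]]
[[36,7],[45,0]]
[[36,7],[38,9],[40,7],[45,0]]
[[35,8],[38,9],[40,7],[45,0]]
[[35,8],[38,9],[40,7],[45,0]]
[[35,8],[38,9],[40,7],[45,0]]
[[35,8],[38,9],[40,7],[45,0]]
[[35,8],[38,14],[44,7],[45,0]]
[[19,17],[20,0],[35,8],[38,14],[44,7],[45,0]]
[[19,17],[20,0],[35,8],[38,14],[40,16],[47,0]]
[[19,17],[20,0],[33,12],[38,14],[40,16],[47,0]]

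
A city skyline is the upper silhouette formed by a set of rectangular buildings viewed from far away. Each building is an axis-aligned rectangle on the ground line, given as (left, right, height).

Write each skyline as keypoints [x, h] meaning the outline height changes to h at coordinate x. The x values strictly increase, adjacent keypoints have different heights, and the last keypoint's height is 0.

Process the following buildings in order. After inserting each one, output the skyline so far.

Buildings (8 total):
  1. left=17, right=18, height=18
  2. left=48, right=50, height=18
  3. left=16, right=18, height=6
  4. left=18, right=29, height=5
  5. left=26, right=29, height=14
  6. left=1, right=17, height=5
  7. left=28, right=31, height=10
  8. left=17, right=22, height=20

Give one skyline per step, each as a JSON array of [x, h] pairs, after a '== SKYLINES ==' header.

== SKYLINES ==
[[17,18],[18,0]]
[[17,18],[18,0],[48,18],[50,0]]
[[16,6],[17,18],[18,0],[48,18],[50,0]]
[[16,6],[17,18],[18,5],[29,0],[48,18],[50,0]]
[[16,6],[17,18],[18,5],[26,14],[29,0],[48,18],[50,0]]
[[1,5],[16,6],[17,18],[18,5],[26,14],[29,0],[48,18],[50,0]]
[[1,5],[16,6],[17,18],[18,5],[26,14],[29,10],[31,0],[48,18],[50,0]]
[[1,5],[16,6],[17,20],[22,5],[26,14],[29,10],[31,0],[48,18],[50,0]]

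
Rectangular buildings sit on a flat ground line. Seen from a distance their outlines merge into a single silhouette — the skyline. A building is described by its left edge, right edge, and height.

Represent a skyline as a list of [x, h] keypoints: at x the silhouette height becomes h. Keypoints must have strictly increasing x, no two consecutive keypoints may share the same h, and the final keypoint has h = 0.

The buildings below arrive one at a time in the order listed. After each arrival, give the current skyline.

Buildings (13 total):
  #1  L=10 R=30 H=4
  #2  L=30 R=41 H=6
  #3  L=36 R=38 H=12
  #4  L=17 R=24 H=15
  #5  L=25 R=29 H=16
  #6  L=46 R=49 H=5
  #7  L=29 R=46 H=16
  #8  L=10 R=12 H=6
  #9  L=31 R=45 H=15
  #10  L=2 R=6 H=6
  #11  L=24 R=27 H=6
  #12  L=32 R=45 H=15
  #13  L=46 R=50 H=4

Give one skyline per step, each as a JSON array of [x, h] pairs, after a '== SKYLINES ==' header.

== SKYLINES ==
[[10,4],[30,0]]
[[10,4],[30,6],[41,0]]
[[10,4],[30,6],[36,12],[38,6],[41,0]]
[[10,4],[17,15],[24,4],[30,6],[36,12],[38,6],[41,0]]
[[10,4],[17,15],[24,4],[25,16],[29,4],[30,6],[36,12],[38,6],[41,0]]
[[10,4],[17,15],[24,4],[25,16],[29,4],[30,6],[36,12],[38,6],[41,0],[46,5],[49,0]]
[[10,4],[17,15],[24,4],[25,16],[46,5],[49,0]]
[[10,6],[12,4],[17,15],[24,4],[25,16],[46,5],[49,0]]
[[10,6],[12,4],[17,15],[24,4],[25,16],[46,5],[49,0]]
[[2,6],[6,0],[10,6],[12,4],[17,15],[24,4],[25,16],[46,5],[49,0]]
[[2,6],[6,0],[10,6],[12,4],[17,15],[24,6],[25,16],[46,5],[49,0]]
[[2,6],[6,0],[10,6],[12,4],[17,15],[24,6],[25,16],[46,5],[49,0]]
[[2,6],[6,0],[10,6],[12,4],[17,15],[24,6],[25,16],[46,5],[49,4],[50,0]]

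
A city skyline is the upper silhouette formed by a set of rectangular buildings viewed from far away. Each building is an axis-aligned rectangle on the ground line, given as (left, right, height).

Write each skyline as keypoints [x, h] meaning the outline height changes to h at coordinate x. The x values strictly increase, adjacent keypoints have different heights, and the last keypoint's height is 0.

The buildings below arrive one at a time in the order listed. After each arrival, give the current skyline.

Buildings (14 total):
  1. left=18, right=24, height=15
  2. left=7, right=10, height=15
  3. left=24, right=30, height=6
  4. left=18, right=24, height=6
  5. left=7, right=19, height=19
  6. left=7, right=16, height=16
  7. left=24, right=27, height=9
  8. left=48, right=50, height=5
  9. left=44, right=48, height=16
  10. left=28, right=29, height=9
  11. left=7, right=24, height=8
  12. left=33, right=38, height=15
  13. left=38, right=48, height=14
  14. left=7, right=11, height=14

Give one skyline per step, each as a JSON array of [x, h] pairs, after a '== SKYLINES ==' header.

== SKYLINES ==
[[18,15],[24,0]]
[[7,15],[10,0],[18,15],[24,0]]
[[7,15],[10,0],[18,15],[24,6],[30,0]]
[[7,15],[10,0],[18,15],[24,6],[30,0]]
[[7,19],[19,15],[24,6],[30,0]]
[[7,19],[19,15],[24,6],[30,0]]
[[7,19],[19,15],[24,9],[27,6],[30,0]]
[[7,19],[19,15],[24,9],[27,6],[30,0],[48,5],[50,0]]
[[7,19],[19,15],[24,9],[27,6],[30,0],[44,16],[48,5],[50,0]]
[[7,19],[19,15],[24,9],[27,6],[28,9],[29,6],[30,0],[44,16],[48,5],[50,0]]
[[7,19],[19,15],[24,9],[27,6],[28,9],[29,6],[30,0],[44,16],[48,5],[50,0]]
[[7,19],[19,15],[24,9],[27,6],[28,9],[29,6],[30,0],[33,15],[38,0],[44,16],[48,5],[50,0]]
[[7,19],[19,15],[24,9],[27,6],[28,9],[29,6],[30,0],[33,15],[38,14],[44,16],[48,5],[50,0]]
[[7,19],[19,15],[24,9],[27,6],[28,9],[29,6],[30,0],[33,15],[38,14],[44,16],[48,5],[50,0]]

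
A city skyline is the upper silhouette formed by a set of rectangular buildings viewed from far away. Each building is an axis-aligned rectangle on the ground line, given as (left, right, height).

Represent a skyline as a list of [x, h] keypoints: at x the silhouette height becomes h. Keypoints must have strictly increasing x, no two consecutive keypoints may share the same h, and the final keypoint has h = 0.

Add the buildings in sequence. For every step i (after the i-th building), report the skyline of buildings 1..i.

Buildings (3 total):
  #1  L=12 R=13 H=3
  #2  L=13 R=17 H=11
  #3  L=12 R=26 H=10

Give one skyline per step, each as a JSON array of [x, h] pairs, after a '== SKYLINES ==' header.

== SKYLINES ==
[[12,3],[13,0]]
[[12,3],[13,11],[17,0]]
[[12,10],[13,11],[17,10],[26,0]]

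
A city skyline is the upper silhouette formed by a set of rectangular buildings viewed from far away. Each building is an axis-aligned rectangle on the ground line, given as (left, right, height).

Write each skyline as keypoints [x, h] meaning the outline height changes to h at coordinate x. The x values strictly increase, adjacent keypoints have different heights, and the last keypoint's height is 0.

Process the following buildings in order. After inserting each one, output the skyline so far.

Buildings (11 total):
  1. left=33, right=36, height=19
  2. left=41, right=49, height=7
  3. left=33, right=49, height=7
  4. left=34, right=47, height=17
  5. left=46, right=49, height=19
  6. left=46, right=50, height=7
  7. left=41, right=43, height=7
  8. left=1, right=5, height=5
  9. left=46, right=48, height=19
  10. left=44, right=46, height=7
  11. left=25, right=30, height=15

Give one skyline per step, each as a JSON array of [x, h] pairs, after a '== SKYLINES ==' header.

== SKYLINES ==
[[33,19],[36,0]]
[[33,19],[36,0],[41,7],[49,0]]
[[33,19],[36,7],[49,0]]
[[33,19],[36,17],[47,7],[49,0]]
[[33,19],[36,17],[46,19],[49,0]]
[[33,19],[36,17],[46,19],[49,7],[50,0]]
[[33,19],[36,17],[46,19],[49,7],[50,0]]
[[1,5],[5,0],[33,19],[36,17],[46,19],[49,7],[50,0]]
[[1,5],[5,0],[33,19],[36,17],[46,19],[49,7],[50,0]]
[[1,5],[5,0],[33,19],[36,17],[46,19],[49,7],[50,0]]
[[1,5],[5,0],[25,15],[30,0],[33,19],[36,17],[46,19],[49,7],[50,0]]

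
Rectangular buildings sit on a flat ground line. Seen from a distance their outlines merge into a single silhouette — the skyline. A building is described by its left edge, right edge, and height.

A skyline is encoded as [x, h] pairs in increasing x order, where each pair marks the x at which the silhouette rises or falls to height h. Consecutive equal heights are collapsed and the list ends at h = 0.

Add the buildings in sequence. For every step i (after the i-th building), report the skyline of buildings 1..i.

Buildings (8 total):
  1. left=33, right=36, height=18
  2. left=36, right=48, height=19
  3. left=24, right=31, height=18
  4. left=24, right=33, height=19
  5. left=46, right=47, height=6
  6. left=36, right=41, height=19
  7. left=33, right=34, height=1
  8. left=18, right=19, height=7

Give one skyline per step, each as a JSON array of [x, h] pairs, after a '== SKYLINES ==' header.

== SKYLINES ==
[[33,18],[36,0]]
[[33,18],[36,19],[48,0]]
[[24,18],[31,0],[33,18],[36,19],[48,0]]
[[24,19],[33,18],[36,19],[48,0]]
[[24,19],[33,18],[36,19],[48,0]]
[[24,19],[33,18],[36,19],[48,0]]
[[24,19],[33,18],[36,19],[48,0]]
[[18,7],[19,0],[24,19],[33,18],[36,19],[48,0]]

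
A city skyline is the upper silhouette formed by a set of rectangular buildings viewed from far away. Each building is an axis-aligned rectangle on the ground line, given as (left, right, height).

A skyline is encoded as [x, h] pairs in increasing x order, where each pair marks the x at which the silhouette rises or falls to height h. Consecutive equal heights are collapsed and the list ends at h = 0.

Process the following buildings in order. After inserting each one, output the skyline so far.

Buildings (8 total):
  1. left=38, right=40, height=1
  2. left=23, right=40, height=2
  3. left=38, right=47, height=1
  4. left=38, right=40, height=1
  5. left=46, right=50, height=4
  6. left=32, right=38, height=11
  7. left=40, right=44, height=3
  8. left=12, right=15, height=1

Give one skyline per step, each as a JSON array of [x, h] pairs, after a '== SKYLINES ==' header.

== SKYLINES ==
[[38,1],[40,0]]
[[23,2],[40,0]]
[[23,2],[40,1],[47,0]]
[[23,2],[40,1],[47,0]]
[[23,2],[40,1],[46,4],[50,0]]
[[23,2],[32,11],[38,2],[40,1],[46,4],[50,0]]
[[23,2],[32,11],[38,2],[40,3],[44,1],[46,4],[50,0]]
[[12,1],[15,0],[23,2],[32,11],[38,2],[40,3],[44,1],[46,4],[50,0]]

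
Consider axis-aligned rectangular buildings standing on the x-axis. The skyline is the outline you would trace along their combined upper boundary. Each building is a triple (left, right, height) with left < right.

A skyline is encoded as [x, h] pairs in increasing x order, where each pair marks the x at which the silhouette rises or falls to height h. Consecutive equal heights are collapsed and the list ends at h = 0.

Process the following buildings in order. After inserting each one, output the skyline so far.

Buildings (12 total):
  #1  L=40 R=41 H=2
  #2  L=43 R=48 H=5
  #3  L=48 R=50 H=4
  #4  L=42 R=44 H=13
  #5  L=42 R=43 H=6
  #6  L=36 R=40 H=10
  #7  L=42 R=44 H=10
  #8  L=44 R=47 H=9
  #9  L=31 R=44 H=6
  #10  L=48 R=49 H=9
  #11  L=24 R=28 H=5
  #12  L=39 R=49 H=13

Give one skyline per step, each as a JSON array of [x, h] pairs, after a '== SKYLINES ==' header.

== SKYLINES ==
[[40,2],[41,0]]
[[40,2],[41,0],[43,5],[48,0]]
[[40,2],[41,0],[43,5],[48,4],[50,0]]
[[40,2],[41,0],[42,13],[44,5],[48,4],[50,0]]
[[40,2],[41,0],[42,13],[44,5],[48,4],[50,0]]
[[36,10],[40,2],[41,0],[42,13],[44,5],[48,4],[50,0]]
[[36,10],[40,2],[41,0],[42,13],[44,5],[48,4],[50,0]]
[[36,10],[40,2],[41,0],[42,13],[44,9],[47,5],[48,4],[50,0]]
[[31,6],[36,10],[40,6],[42,13],[44,9],[47,5],[48,4],[50,0]]
[[31,6],[36,10],[40,6],[42,13],[44,9],[47,5],[48,9],[49,4],[50,0]]
[[24,5],[28,0],[31,6],[36,10],[40,6],[42,13],[44,9],[47,5],[48,9],[49,4],[50,0]]
[[24,5],[28,0],[31,6],[36,10],[39,13],[49,4],[50,0]]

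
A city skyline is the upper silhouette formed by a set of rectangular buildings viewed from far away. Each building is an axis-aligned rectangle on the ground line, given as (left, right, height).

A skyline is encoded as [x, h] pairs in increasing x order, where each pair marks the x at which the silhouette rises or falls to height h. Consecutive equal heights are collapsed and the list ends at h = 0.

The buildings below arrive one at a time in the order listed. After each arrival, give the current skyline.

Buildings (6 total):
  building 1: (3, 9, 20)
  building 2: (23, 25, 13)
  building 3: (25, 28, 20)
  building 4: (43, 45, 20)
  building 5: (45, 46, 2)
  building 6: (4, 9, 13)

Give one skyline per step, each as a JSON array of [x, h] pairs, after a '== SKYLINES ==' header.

== SKYLINES ==
[[3,20],[9,0]]
[[3,20],[9,0],[23,13],[25,0]]
[[3,20],[9,0],[23,13],[25,20],[28,0]]
[[3,20],[9,0],[23,13],[25,20],[28,0],[43,20],[45,0]]
[[3,20],[9,0],[23,13],[25,20],[28,0],[43,20],[45,2],[46,0]]
[[3,20],[9,0],[23,13],[25,20],[28,0],[43,20],[45,2],[46,0]]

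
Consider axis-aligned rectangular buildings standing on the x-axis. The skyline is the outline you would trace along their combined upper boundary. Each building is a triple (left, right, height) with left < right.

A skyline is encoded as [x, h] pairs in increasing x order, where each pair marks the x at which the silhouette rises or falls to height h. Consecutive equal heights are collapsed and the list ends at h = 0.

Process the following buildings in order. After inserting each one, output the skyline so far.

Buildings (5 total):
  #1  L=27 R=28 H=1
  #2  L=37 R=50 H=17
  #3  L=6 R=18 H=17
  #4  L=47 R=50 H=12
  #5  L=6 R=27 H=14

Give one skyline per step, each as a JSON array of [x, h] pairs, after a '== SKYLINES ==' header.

== SKYLINES ==
[[27,1],[28,0]]
[[27,1],[28,0],[37,17],[50,0]]
[[6,17],[18,0],[27,1],[28,0],[37,17],[50,0]]
[[6,17],[18,0],[27,1],[28,0],[37,17],[50,0]]
[[6,17],[18,14],[27,1],[28,0],[37,17],[50,0]]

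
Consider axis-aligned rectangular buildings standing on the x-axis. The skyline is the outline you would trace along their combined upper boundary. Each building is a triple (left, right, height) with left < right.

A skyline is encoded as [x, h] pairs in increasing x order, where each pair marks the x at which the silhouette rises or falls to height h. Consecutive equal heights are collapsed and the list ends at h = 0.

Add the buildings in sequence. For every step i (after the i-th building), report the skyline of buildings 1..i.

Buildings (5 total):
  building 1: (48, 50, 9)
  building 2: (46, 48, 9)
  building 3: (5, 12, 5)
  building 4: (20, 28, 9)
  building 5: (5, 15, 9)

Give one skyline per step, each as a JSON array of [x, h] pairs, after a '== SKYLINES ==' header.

== SKYLINES ==
[[48,9],[50,0]]
[[46,9],[50,0]]
[[5,5],[12,0],[46,9],[50,0]]
[[5,5],[12,0],[20,9],[28,0],[46,9],[50,0]]
[[5,9],[15,0],[20,9],[28,0],[46,9],[50,0]]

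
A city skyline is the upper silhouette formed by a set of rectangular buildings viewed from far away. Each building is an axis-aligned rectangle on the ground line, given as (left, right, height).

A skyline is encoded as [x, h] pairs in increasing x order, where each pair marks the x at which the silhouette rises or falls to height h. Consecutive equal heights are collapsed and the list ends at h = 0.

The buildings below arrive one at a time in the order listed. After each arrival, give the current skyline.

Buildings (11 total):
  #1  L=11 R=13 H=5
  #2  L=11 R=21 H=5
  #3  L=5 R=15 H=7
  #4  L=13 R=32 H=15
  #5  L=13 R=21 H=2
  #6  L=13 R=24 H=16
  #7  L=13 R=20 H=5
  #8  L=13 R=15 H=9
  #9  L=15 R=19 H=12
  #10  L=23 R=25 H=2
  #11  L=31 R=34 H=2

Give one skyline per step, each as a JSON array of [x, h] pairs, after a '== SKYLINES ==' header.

== SKYLINES ==
[[11,5],[13,0]]
[[11,5],[21,0]]
[[5,7],[15,5],[21,0]]
[[5,7],[13,15],[32,0]]
[[5,7],[13,15],[32,0]]
[[5,7],[13,16],[24,15],[32,0]]
[[5,7],[13,16],[24,15],[32,0]]
[[5,7],[13,16],[24,15],[32,0]]
[[5,7],[13,16],[24,15],[32,0]]
[[5,7],[13,16],[24,15],[32,0]]
[[5,7],[13,16],[24,15],[32,2],[34,0]]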